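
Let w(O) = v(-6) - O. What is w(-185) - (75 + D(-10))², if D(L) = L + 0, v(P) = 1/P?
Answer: -24241/6 ≈ -4040.2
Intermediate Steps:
D(L) = L
w(O) = -⅙ - O (w(O) = 1/(-6) - O = -⅙ - O)
w(-185) - (75 + D(-10))² = (-⅙ - 1*(-185)) - (75 - 10)² = (-⅙ + 185) - 1*65² = 1109/6 - 1*4225 = 1109/6 - 4225 = -24241/6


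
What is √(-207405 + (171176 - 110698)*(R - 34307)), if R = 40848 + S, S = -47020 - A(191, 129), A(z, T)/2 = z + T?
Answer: I*√2487002287 ≈ 49870.0*I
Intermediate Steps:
A(z, T) = 2*T + 2*z (A(z, T) = 2*(z + T) = 2*(T + z) = 2*T + 2*z)
S = -47660 (S = -47020 - (2*129 + 2*191) = -47020 - (258 + 382) = -47020 - 1*640 = -47020 - 640 = -47660)
R = -6812 (R = 40848 - 47660 = -6812)
√(-207405 + (171176 - 110698)*(R - 34307)) = √(-207405 + (171176 - 110698)*(-6812 - 34307)) = √(-207405 + 60478*(-41119)) = √(-207405 - 2486794882) = √(-2487002287) = I*√2487002287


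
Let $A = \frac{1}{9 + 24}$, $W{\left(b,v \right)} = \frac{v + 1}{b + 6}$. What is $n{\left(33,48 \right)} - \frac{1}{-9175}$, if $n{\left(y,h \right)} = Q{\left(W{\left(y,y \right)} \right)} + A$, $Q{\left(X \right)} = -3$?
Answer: $- \frac{899117}{302775} \approx -2.9696$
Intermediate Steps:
$W{\left(b,v \right)} = \frac{1 + v}{6 + b}$
$A = \frac{1}{33} \approx 0.030303$
$n{\left(y,h \right)} = - \frac{98}{33}$ ($n{\left(y,h \right)} = -3 + \frac{1}{33} = - \frac{98}{33}$)
$n{\left(33,48 \right)} - \frac{1}{-9175} = - \frac{98}{33} - \frac{1}{-9175} = - \frac{98}{33} - - \frac{1}{9175} = - \frac{98}{33} + \frac{1}{9175} = - \frac{899117}{302775}$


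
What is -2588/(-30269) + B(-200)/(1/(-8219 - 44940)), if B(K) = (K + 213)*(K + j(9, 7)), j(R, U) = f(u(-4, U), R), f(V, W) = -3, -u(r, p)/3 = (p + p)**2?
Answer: 4246335128257/30269 ≈ 1.4029e+8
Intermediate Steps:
u(r, p) = -12*p**2 (u(r, p) = -3*(p + p)**2 = -3*4*p**2 = -12*p**2)
j(R, U) = -3
B(K) = (-3 + K)*(213 + K) (B(K) = (K + 213)*(K - 3) = (213 + K)*(-3 + K) = (-3 + K)*(213 + K))
-2588/(-30269) + B(-200)/(1/(-8219 - 44940)) = -2588/(-30269) + (-639 + (-200)**2 + 210*(-200))/(1/(-8219 - 44940)) = -2588*(-1/30269) + (-639 + 40000 - 42000)/(1/(-53159)) = 2588/30269 - 2639/(-1/53159) = 2588/30269 - 2639*(-53159) = 2588/30269 + 140286601 = 4246335128257/30269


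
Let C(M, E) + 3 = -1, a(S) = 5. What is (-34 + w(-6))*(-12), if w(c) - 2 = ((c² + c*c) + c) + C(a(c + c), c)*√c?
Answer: -408 + 48*I*√6 ≈ -408.0 + 117.58*I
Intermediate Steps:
C(M, E) = -4 (C(M, E) = -3 - 1 = -4)
w(c) = 2 + c - 4*√c + 2*c² (w(c) = 2 + (((c² + c*c) + c) - 4*√c) = 2 + (((c² + c²) + c) - 4*√c) = 2 + ((2*c² + c) - 4*√c) = 2 + ((c + 2*c²) - 4*√c) = 2 + (c - 4*√c + 2*c²) = 2 + c - 4*√c + 2*c²)
(-34 + w(-6))*(-12) = (-34 + (2 - 6 - 4*I*√6 + 2*(-6)²))*(-12) = (-34 + (2 - 6 - 4*I*√6 + 2*36))*(-12) = (-34 + (2 - 6 - 4*I*√6 + 72))*(-12) = (-34 + (68 - 4*I*√6))*(-12) = (34 - 4*I*√6)*(-12) = -408 + 48*I*√6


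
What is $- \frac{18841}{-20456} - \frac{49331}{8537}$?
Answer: $- \frac{848269319}{174632872} \approx -4.8574$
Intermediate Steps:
$- \frac{18841}{-20456} - \frac{49331}{8537} = \left(-18841\right) \left(- \frac{1}{20456}\right) - \frac{49331}{8537} = \frac{18841}{20456} - \frac{49331}{8537} = - \frac{848269319}{174632872}$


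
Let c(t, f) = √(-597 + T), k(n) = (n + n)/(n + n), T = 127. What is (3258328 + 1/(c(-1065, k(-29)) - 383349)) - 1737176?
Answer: 223543107369160843/146956456271 - I*√470/146956456271 ≈ 1.5212e+6 - 1.4752e-10*I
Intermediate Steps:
k(n) = 1 (k(n) = (2*n)/((2*n)) = (2*n)*(1/(2*n)) = 1)
c(t, f) = I*√470 (c(t, f) = √(-597 + 127) = √(-470) = I*√470)
(3258328 + 1/(c(-1065, k(-29)) - 383349)) - 1737176 = (3258328 + 1/(I*√470 - 383349)) - 1737176 = (3258328 + 1/(-383349 + I*√470)) - 1737176 = 1521152 + 1/(-383349 + I*√470)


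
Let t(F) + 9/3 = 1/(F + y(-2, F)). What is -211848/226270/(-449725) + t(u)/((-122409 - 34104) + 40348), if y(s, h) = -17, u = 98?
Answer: 2661909988802/95749016766739875 ≈ 2.7801e-5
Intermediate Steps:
t(F) = -3 + 1/(-17 + F) (t(F) = -3 + 1/(F - 17) = -3 + 1/(-17 + F))
-211848/226270/(-449725) + t(u)/((-122409 - 34104) + 40348) = -211848/226270/(-449725) + ((52 - 3*98)/(-17 + 98))/((-122409 - 34104) + 40348) = -211848*1/226270*(-1/449725) + ((52 - 294)/81)/(-156513 + 40348) = -105924/113135*(-1/449725) + ((1/81)*(-242))/(-116165) = 105924/50879637875 - 242/81*(-1/116165) = 105924/50879637875 + 242/9409365 = 2661909988802/95749016766739875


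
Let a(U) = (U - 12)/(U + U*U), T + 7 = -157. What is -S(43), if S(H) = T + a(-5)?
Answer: 3297/20 ≈ 164.85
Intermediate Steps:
T = -164 (T = -7 - 157 = -164)
a(U) = (-12 + U)/(U + U**2)
S(H) = -3297/20 (S(H) = -164 + (-12 - 5)/((-5)*(1 - 5)) = -164 - 1/5*(-17)/(-4) = -164 - 1/5*(-1/4)*(-17) = -164 - 17/20 = -3297/20)
-S(43) = -1*(-3297/20) = 3297/20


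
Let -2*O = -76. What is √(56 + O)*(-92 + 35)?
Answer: -57*√94 ≈ -552.64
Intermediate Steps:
O = 38 (O = -½*(-76) = 38)
√(56 + O)*(-92 + 35) = √(56 + 38)*(-92 + 35) = √94*(-57) = -57*√94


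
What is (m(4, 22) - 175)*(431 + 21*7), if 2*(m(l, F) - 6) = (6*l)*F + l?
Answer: 56066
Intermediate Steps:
m(l, F) = 6 + l/2 + 3*F*l (m(l, F) = 6 + ((6*l)*F + l)/2 = 6 + (6*F*l + l)/2 = 6 + (l + 6*F*l)/2 = 6 + (l/2 + 3*F*l) = 6 + l/2 + 3*F*l)
(m(4, 22) - 175)*(431 + 21*7) = ((6 + (½)*4 + 3*22*4) - 175)*(431 + 21*7) = ((6 + 2 + 264) - 175)*(431 + 147) = (272 - 175)*578 = 97*578 = 56066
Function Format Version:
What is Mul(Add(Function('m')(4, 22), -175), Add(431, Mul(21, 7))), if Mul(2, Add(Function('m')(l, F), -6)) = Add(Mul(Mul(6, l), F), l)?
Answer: 56066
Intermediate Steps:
Function('m')(l, F) = Add(6, Mul(Rational(1, 2), l), Mul(3, F, l)) (Function('m')(l, F) = Add(6, Mul(Rational(1, 2), Add(Mul(Mul(6, l), F), l))) = Add(6, Mul(Rational(1, 2), Add(Mul(6, F, l), l))) = Add(6, Mul(Rational(1, 2), Add(l, Mul(6, F, l)))) = Add(6, Add(Mul(Rational(1, 2), l), Mul(3, F, l))) = Add(6, Mul(Rational(1, 2), l), Mul(3, F, l)))
Mul(Add(Function('m')(4, 22), -175), Add(431, Mul(21, 7))) = Mul(Add(Add(6, Mul(Rational(1, 2), 4), Mul(3, 22, 4)), -175), Add(431, Mul(21, 7))) = Mul(Add(Add(6, 2, 264), -175), Add(431, 147)) = Mul(Add(272, -175), 578) = Mul(97, 578) = 56066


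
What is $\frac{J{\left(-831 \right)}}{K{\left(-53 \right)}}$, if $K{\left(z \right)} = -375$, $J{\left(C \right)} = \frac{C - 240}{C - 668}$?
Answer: $- \frac{357}{187375} \approx -0.0019053$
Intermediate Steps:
$J{\left(C \right)} = \frac{-240 + C}{-668 + C}$
$\frac{J{\left(-831 \right)}}{K{\left(-53 \right)}} = \frac{\frac{1}{-668 - 831} \left(-240 - 831\right)}{-375} = \frac{1}{-1499} \left(-1071\right) \left(- \frac{1}{375}\right) = \left(- \frac{1}{1499}\right) \left(-1071\right) \left(- \frac{1}{375}\right) = \frac{1071}{1499} \left(- \frac{1}{375}\right) = - \frac{357}{187375}$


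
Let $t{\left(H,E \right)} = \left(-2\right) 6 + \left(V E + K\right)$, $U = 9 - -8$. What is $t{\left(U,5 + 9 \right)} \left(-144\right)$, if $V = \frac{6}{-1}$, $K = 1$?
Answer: $13680$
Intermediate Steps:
$U = 17$ ($U = 9 + 8 = 17$)
$V = -6$ ($V = 6 \left(-1\right) = -6$)
$t{\left(H,E \right)} = -11 - 6 E$ ($t{\left(H,E \right)} = \left(-2\right) 6 - \left(-1 + 6 E\right) = -12 - \left(-1 + 6 E\right) = -11 - 6 E$)
$t{\left(U,5 + 9 \right)} \left(-144\right) = \left(-11 - 6 \left(5 + 9\right)\right) \left(-144\right) = \left(-11 - 84\right) \left(-144\right) = \left(-95\right) \left(-144\right) = 13680$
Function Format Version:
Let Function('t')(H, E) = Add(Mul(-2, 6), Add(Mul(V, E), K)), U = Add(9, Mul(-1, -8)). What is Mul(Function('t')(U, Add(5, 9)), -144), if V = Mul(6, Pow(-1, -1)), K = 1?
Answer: 13680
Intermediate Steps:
U = 17 (U = Add(9, 8) = 17)
V = -6 (V = Mul(6, -1) = -6)
Function('t')(H, E) = Add(-11, Mul(-6, E)) (Function('t')(H, E) = Add(Mul(-2, 6), Add(Mul(-6, E), 1)) = Add(-12, Add(1, Mul(-6, E))) = Add(-11, Mul(-6, E)))
Mul(Function('t')(U, Add(5, 9)), -144) = Mul(Add(-11, Mul(-6, Add(5, 9))), -144) = Mul(Add(-11, Mul(-6, 14)), -144) = Mul(Add(-11, -84), -144) = Mul(-95, -144) = 13680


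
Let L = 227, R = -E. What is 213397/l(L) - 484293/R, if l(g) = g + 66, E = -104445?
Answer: 7382117272/10200795 ≈ 723.68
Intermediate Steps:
R = 104445 (R = -1*(-104445) = 104445)
l(g) = 66 + g
213397/l(L) - 484293/R = 213397/(66 + 227) - 484293/104445 = 213397/293 - 484293*1/104445 = 213397*(1/293) - 161431/34815 = 213397/293 - 161431/34815 = 7382117272/10200795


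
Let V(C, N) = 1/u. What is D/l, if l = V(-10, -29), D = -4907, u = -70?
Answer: 343490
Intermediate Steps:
V(C, N) = -1/70 (V(C, N) = 1/(-70) = -1/70)
l = -1/70 ≈ -0.014286
D/l = -4907/(-1/70) = -4907*(-70) = 343490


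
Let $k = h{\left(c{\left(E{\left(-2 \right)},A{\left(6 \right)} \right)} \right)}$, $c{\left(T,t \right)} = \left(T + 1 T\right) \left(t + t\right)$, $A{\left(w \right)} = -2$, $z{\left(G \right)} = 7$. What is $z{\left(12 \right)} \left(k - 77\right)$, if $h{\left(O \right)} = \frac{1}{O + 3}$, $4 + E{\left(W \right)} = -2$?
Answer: $- \frac{27482}{51} \approx -538.86$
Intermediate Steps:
$E{\left(W \right)} = -6$ ($E{\left(W \right)} = -4 - 2 = -6$)
$c{\left(T,t \right)} = 4 T t$ ($c{\left(T,t \right)} = \left(T + T\right) 2 t = 2 T 2 t = 4 T t$)
$h{\left(O \right)} = \frac{1}{3 + O}$
$k = \frac{1}{51}$ ($k = \frac{1}{3 + 4 \left(-6\right) \left(-2\right)} = \frac{1}{3 + 48} = \frac{1}{51} \approx 0.019608$)
$z{\left(12 \right)} \left(k - 77\right) = 7 \left(\frac{1}{51} - 77\right) = 7 \left(- \frac{3926}{51}\right) = - \frac{27482}{51}$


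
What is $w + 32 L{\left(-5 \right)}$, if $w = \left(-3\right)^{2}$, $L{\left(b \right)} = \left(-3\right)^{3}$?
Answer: $-855$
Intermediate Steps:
$L{\left(b \right)} = -27$
$w = 9$
$w + 32 L{\left(-5 \right)} = 9 + 32 \left(-27\right) = 9 - 864 = -855$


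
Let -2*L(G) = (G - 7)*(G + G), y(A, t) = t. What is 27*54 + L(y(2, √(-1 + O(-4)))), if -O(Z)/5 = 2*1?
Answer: 1469 + 7*I*√11 ≈ 1469.0 + 23.216*I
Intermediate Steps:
O(Z) = -10
L(G) = -G*(-7 + G) (L(G) = -(G - 7)*(G + G)/2 = -(-7 + G)*2*G/2 = -G*(-7 + G))
27*54 + L(y(2, √(-1 + O(-4)))) = 27*54 + √(-1 - 10)*(7 - √(-1 - 10)) = 1458 + √(-11)*(7 - √(-11)) = 1458 + (I*√11)*(7 - I*√11) = 1458 + I*√11*(7 - I*√11)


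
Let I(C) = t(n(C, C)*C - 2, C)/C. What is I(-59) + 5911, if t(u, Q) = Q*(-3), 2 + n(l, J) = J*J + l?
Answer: 5908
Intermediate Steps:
n(l, J) = -2 + l + J**2 (n(l, J) = -2 + (J*J + l) = -2 + (J**2 + l) = -2 + (l + J**2) = -2 + l + J**2)
t(u, Q) = -3*Q
I(C) = -3 (I(C) = (-3*C)/C = -3)
I(-59) + 5911 = -3 + 5911 = 5908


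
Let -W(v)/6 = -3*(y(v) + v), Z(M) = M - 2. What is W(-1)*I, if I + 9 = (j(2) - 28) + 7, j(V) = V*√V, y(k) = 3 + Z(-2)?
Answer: 1080 - 72*√2 ≈ 978.18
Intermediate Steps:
Z(M) = -2 + M
y(k) = -1 (y(k) = 3 + (-2 - 2) = 3 - 4 = -1)
j(V) = V^(3/2)
I = -30 + 2*√2 (I = -9 + ((2^(3/2) - 28) + 7) = -9 + ((2*√2 - 28) + 7) = -9 + ((-28 + 2*√2) + 7) = -9 + (-21 + 2*√2) = -30 + 2*√2 ≈ -27.172)
W(v) = -18 + 18*v (W(v) = -(-18)*(-1 + v) = -6*(3 - 3*v) = -18 + 18*v)
W(-1)*I = (-18 + 18*(-1))*(-30 + 2*√2) = (-18 - 18)*(-30 + 2*√2) = -36*(-30 + 2*√2) = 1080 - 72*√2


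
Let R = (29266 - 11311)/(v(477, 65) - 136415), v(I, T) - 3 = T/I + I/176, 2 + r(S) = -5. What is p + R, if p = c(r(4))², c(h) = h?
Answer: 15989482381/327194893 ≈ 48.868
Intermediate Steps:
r(S) = -7 (r(S) = -2 - 5 = -7)
v(I, T) = 3 + I/176 + T/I (v(I, T) = 3 + (T/I + I/176) = 3 + (I/176 + T/I) = 3 + I/176 + T/I)
p = 49 (p = (-7)² = 49)
R = -43067376/327194893 (R = (29266 - 11311)/((3 + (1/176)*477 + 65/477) - 136415) = 17955/((3 + 477/176 + 65*(1/477)) - 136415) = 17955/((3 + 477/176 + 65/477) - 136415) = 17955/(490825/83952 - 136415) = 17955/(-11451821255/83952) = 17955*(-83952/11451821255) = -43067376/327194893 ≈ -0.13163)
p + R = 49 - 43067376/327194893 = 15989482381/327194893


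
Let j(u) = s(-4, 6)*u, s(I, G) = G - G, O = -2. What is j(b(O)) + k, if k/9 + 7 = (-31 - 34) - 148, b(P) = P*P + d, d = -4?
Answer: -1980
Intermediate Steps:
s(I, G) = 0
b(P) = -4 + P² (b(P) = P*P - 4 = P² - 4 = -4 + P²)
k = -1980 (k = -63 + 9*((-31 - 34) - 148) = -63 + 9*(-65 - 148) = -63 + 9*(-213) = -63 - 1917 = -1980)
j(u) = 0 (j(u) = 0*u = 0)
j(b(O)) + k = 0 - 1980 = -1980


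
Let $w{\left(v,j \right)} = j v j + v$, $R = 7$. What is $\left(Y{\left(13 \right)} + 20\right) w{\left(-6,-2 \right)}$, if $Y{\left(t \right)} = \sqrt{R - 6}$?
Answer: $-630$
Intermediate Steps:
$w{\left(v,j \right)} = v + v j^{2}$ ($w{\left(v,j \right)} = v j^{2} + v = v + v j^{2}$)
$Y{\left(t \right)} = 1$ ($Y{\left(t \right)} = \sqrt{7 - 6} = \sqrt{1} = 1$)
$\left(Y{\left(13 \right)} + 20\right) w{\left(-6,-2 \right)} = \left(1 + 20\right) \left(- 6 \left(1 + \left(-2\right)^{2}\right)\right) = 21 \left(- 6 \left(1 + 4\right)\right) = 21 \left(\left(-6\right) 5\right) = 21 \left(-30\right) = -630$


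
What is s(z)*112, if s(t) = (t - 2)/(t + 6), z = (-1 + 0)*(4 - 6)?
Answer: 0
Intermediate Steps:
z = 2 (z = -1*(-2) = 2)
s(t) = (-2 + t)/(6 + t)
s(z)*112 = ((-2 + 2)/(6 + 2))*112 = (0/8)*112 = ((⅛)*0)*112 = 0*112 = 0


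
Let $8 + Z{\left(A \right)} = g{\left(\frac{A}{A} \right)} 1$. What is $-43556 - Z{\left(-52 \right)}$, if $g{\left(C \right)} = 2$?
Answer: $-43550$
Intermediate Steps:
$Z{\left(A \right)} = -6$ ($Z{\left(A \right)} = -8 + 2 \cdot 1 = -8 + 2 = -6$)
$-43556 - Z{\left(-52 \right)} = -43556 - -6 = -43556 + 6 = -43550$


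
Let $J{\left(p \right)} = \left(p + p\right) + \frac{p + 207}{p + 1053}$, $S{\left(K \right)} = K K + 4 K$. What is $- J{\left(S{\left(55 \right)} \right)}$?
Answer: $- \frac{13948736}{2149} \approx -6490.8$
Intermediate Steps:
$S{\left(K \right)} = K^{2} + 4 K$
$J{\left(p \right)} = 2 p + \frac{207 + p}{1053 + p}$
$- J{\left(S{\left(55 \right)} \right)} = - \frac{207 + 2 \left(55 \left(4 + 55\right)\right)^{2} + 2107 \cdot 55 \left(4 + 55\right)}{1053 + 55 \left(4 + 55\right)} = - \frac{207 + 2 \left(55 \cdot 59\right)^{2} + 2107 \cdot 55 \cdot 59}{1053 + 55 \cdot 59} = - \frac{207 + 2 \cdot 3245^{2} + 2107 \cdot 3245}{1053 + 3245} = - \frac{207 + 2 \cdot 10530025 + 6837215}{4298} = - \frac{207 + 21060050 + 6837215}{4298} = - \frac{27897472}{4298} = \left(-1\right) \frac{13948736}{2149} = - \frac{13948736}{2149}$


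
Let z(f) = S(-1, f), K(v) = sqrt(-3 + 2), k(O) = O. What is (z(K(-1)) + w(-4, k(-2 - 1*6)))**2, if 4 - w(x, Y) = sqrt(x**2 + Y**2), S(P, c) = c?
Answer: (4 + I - 4*sqrt(5))**2 ≈ 23.446 - 9.8885*I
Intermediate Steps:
K(v) = I (K(v) = sqrt(-1) = I)
w(x, Y) = 4 - sqrt(Y**2 + x**2) (w(x, Y) = 4 - sqrt(x**2 + Y**2) = 4 - sqrt(Y**2 + x**2))
z(f) = f
(z(K(-1)) + w(-4, k(-2 - 1*6)))**2 = (I + (4 - sqrt((-2 - 1*6)**2 + (-4)**2)))**2 = (I + (4 - sqrt((-2 - 6)**2 + 16)))**2 = (I + (4 - sqrt((-8)**2 + 16)))**2 = (I + (4 - sqrt(64 + 16)))**2 = (I + (4 - sqrt(80)))**2 = (I + (4 - 4*sqrt(5)))**2 = (4 + I - 4*sqrt(5))**2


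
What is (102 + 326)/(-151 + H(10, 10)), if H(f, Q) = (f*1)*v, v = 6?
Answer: -428/91 ≈ -4.7033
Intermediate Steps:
H(f, Q) = 6*f (H(f, Q) = (f*1)*6 = f*6 = 6*f)
(102 + 326)/(-151 + H(10, 10)) = (102 + 326)/(-151 + 6*10) = 428/(-151 + 60) = 428/(-91) = 428*(-1/91) = -428/91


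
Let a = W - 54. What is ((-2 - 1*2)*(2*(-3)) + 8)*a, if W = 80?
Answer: 832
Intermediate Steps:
a = 26 (a = 80 - 54 = 26)
((-2 - 1*2)*(2*(-3)) + 8)*a = ((-2 - 1*2)*(2*(-3)) + 8)*26 = ((-2 - 2)*(-6) + 8)*26 = (-4*(-6) + 8)*26 = (24 + 8)*26 = 32*26 = 832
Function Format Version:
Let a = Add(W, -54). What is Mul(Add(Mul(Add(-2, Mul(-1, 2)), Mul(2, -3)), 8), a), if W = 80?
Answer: 832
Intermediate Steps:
a = 26 (a = Add(80, -54) = 26)
Mul(Add(Mul(Add(-2, Mul(-1, 2)), Mul(2, -3)), 8), a) = Mul(Add(Mul(Add(-2, Mul(-1, 2)), Mul(2, -3)), 8), 26) = Mul(Add(Mul(Add(-2, -2), -6), 8), 26) = Mul(Add(Mul(-4, -6), 8), 26) = Mul(Add(24, 8), 26) = Mul(32, 26) = 832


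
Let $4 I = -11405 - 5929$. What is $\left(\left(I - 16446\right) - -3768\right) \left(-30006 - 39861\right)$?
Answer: $\frac{2377084941}{2} \approx 1.1885 \cdot 10^{9}$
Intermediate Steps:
$I = - \frac{8667}{2}$ ($I = \frac{-11405 - 5929}{4} = \frac{1}{4} \left(-17334\right) = - \frac{8667}{2} \approx -4333.5$)
$\left(\left(I - 16446\right) - -3768\right) \left(-30006 - 39861\right) = \left(\left(- \frac{8667}{2} - 16446\right) - -3768\right) \left(-30006 - 39861\right) = \left(- \frac{41559}{2} + 3768\right) \left(-69867\right) = \left(- \frac{34023}{2}\right) \left(-69867\right) = \frac{2377084941}{2}$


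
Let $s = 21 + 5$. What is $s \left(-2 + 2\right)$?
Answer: $0$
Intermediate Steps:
$s = 26$
$s \left(-2 + 2\right) = 26 \left(-2 + 2\right) = 26 \cdot 0 = 0$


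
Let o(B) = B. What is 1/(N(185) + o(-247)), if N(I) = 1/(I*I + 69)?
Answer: -34294/8470617 ≈ -0.0040486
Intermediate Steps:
N(I) = 1/(69 + I**2) (N(I) = 1/(I**2 + 69) = 1/(69 + I**2))
1/(N(185) + o(-247)) = 1/(1/(69 + 185**2) - 247) = 1/(1/(69 + 34225) - 247) = 1/(1/34294 - 247) = 1/(-8470617/34294) = -34294/8470617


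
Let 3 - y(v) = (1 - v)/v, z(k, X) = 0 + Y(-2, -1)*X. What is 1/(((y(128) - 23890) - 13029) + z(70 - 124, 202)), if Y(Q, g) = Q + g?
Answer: -128/4802689 ≈ -2.6652e-5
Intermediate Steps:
z(k, X) = -3*X (z(k, X) = 0 + (-2 - 1)*X = 0 - 3*X = -3*X)
y(v) = 3 - (1 - v)/v
1/(((y(128) - 23890) - 13029) + z(70 - 124, 202)) = 1/((((4 - 1/128) - 23890) - 13029) - 3*202) = 1/((((4 - 1*1/128) - 23890) - 13029) - 606) = 1/((((4 - 1/128) - 23890) - 13029) - 606) = 1/(((511/128 - 23890) - 13029) - 606) = 1/((-3057409/128 - 13029) - 606) = 1/(-4725121/128 - 606) = 1/(-4802689/128) = -128/4802689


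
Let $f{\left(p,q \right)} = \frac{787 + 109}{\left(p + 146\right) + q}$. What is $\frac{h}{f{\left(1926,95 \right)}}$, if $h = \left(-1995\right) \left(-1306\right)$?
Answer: $\frac{403289535}{64} \approx 6.3014 \cdot 10^{6}$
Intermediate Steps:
$f{\left(p,q \right)} = \frac{896}{146 + p + q}$ ($f{\left(p,q \right)} = \frac{896}{\left(146 + p\right) + q} = \frac{896}{146 + p + q}$)
$h = 2605470$
$\frac{h}{f{\left(1926,95 \right)}} = \frac{2605470}{896 \frac{1}{146 + 1926 + 95}} = \frac{2605470}{896 \cdot \frac{1}{2167}} = \frac{2605470}{\frac{896}{2167}} = 2605470 \cdot \frac{2167}{896} = \frac{403289535}{64}$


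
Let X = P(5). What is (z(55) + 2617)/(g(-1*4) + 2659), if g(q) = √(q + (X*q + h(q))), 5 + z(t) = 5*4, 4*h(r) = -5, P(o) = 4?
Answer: 27993952/28281209 - 5264*I*√85/28281209 ≈ 0.98984 - 0.001716*I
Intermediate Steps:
X = 4
h(r) = -5/4 (h(r) = (¼)*(-5) = -5/4)
z(t) = 15 (z(t) = -5 + 5*4 = -5 + 20 = 15)
g(q) = √(-5/4 + 5*q) (g(q) = √(q + (4*q - 5/4)) = √(q + (-5/4 + 4*q)) = √(-5/4 + 5*q))
(z(55) + 2617)/(g(-1*4) + 2659) = (15 + 2617)/(√(-5 + 20*(-1*4))/2 + 2659) = 2632/(√(-5 + 20*(-4))/2 + 2659) = 2632/(√(-5 - 80)/2 + 2659) = 2632/(√(-85)/2 + 2659) = 2632/((I*√85)/2 + 2659) = 2632/(I*√85/2 + 2659) = 2632/(2659 + I*√85/2)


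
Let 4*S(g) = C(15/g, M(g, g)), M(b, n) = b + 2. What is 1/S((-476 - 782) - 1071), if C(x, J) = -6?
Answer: -2/3 ≈ -0.66667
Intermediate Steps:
M(b, n) = 2 + b
S(g) = -3/2 (S(g) = (1/4)*(-6) = -3/2)
1/S((-476 - 782) - 1071) = 1/(-3/2) = -2/3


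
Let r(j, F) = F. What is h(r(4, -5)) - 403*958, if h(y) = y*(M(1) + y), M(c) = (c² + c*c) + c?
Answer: -386064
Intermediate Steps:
M(c) = c + 2*c² (M(c) = (c² + c²) + c = 2*c² + c = c + 2*c²)
h(y) = y*(3 + y) (h(y) = y*(1*(1 + 2*1) + y) = y*(1*(1 + 2) + y) = y*(1*3 + y) = y*(3 + y))
h(r(4, -5)) - 403*958 = -5*(3 - 5) - 403*958 = -5*(-2) - 386074 = 10 - 386074 = -386064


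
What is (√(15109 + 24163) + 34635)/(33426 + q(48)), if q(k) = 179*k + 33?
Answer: 11545/14017 + 2*√9818/42051 ≈ 0.82836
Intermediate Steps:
q(k) = 33 + 179*k
(√(15109 + 24163) + 34635)/(33426 + q(48)) = (√(15109 + 24163) + 34635)/(33426 + (33 + 179*48)) = (√39272 + 34635)/(33426 + (33 + 8592)) = (2*√9818 + 34635)/(33426 + 8625) = (34635 + 2*√9818)/42051 = (34635 + 2*√9818)*(1/42051) = 11545/14017 + 2*√9818/42051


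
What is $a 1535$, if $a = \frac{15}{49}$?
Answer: $\frac{23025}{49} \approx 469.9$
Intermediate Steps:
$a = \frac{15}{49}$ ($a = 15 \cdot \frac{1}{49} = \frac{15}{49} \approx 0.30612$)
$a 1535 = \frac{15}{49} \cdot 1535 = \frac{23025}{49}$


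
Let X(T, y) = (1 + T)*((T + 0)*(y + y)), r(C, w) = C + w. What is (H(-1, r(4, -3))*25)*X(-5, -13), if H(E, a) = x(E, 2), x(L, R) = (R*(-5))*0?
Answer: 0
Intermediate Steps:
X(T, y) = 2*T*y*(1 + T) (X(T, y) = (1 + T)*(T*(2*y)) = (1 + T)*(2*T*y) = 2*T*y*(1 + T))
x(L, R) = 0 (x(L, R) = -5*R*0 = 0)
H(E, a) = 0
(H(-1, r(4, -3))*25)*X(-5, -13) = (0*25)*(2*(-5)*(-13)*(1 - 5)) = 0*(2*(-5)*(-13)*(-4)) = 0*(-520) = 0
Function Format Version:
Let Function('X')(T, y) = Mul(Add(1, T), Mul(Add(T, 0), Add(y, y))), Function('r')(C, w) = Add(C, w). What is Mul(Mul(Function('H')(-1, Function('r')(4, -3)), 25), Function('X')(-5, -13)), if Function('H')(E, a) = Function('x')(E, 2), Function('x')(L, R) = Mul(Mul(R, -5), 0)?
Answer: 0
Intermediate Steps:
Function('X')(T, y) = Mul(2, T, y, Add(1, T)) (Function('X')(T, y) = Mul(Add(1, T), Mul(T, Mul(2, y))) = Mul(Add(1, T), Mul(2, T, y)) = Mul(2, T, y, Add(1, T)))
Function('x')(L, R) = 0 (Function('x')(L, R) = Mul(Mul(-5, R), 0) = 0)
Function('H')(E, a) = 0
Mul(Mul(Function('H')(-1, Function('r')(4, -3)), 25), Function('X')(-5, -13)) = Mul(Mul(0, 25), Mul(2, -5, -13, Add(1, -5))) = Mul(0, Mul(2, -5, -13, -4)) = Mul(0, -520) = 0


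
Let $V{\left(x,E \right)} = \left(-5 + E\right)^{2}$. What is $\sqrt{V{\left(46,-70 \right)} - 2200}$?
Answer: $5 \sqrt{137} \approx 58.523$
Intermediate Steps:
$\sqrt{V{\left(46,-70 \right)} - 2200} = \sqrt{\left(-5 - 70\right)^{2} - 2200} = \sqrt{\left(-75\right)^{2} - 2200} = \sqrt{5625 - 2200} = \sqrt{3425} = 5 \sqrt{137}$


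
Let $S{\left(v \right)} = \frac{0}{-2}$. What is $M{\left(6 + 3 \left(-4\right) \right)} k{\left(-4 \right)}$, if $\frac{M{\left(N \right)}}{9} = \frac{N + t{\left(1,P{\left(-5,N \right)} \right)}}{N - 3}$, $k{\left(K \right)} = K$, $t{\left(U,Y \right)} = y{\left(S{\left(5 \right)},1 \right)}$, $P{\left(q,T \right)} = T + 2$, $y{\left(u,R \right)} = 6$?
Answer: $0$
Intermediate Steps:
$S{\left(v \right)} = 0$ ($S{\left(v \right)} = 0 \left(- \frac{1}{2}\right) = 0$)
$P{\left(q,T \right)} = 2 + T$
$t{\left(U,Y \right)} = 6$
$M{\left(N \right)} = \frac{9 \left(6 + N\right)}{-3 + N}$ ($M{\left(N \right)} = 9 \frac{N + 6}{N - 3} = 9 \frac{6 + N}{-3 + N} = \frac{9 \left(6 + N\right)}{-3 + N}$)
$M{\left(6 + 3 \left(-4\right) \right)} k{\left(-4 \right)} = \frac{9 \left(6 + \left(6 + 3 \left(-4\right)\right)\right)}{-3 + \left(6 + 3 \left(-4\right)\right)} \left(-4\right) = \frac{9 \left(6 + \left(6 - 12\right)\right)}{-3 + \left(6 - 12\right)} \left(-4\right) = \frac{9 \left(6 - 6\right)}{-3 - 6} \left(-4\right) = 9 \frac{1}{-9} \cdot 0 \left(-4\right) = 9 \left(- \frac{1}{9}\right) 0 \left(-4\right) = 0 \left(-4\right) = 0$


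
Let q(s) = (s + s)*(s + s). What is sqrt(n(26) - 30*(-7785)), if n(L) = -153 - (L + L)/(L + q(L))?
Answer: sqrt(2573201715)/105 ≈ 483.11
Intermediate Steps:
q(s) = 4*s**2 (q(s) = (2*s)*(2*s) = 4*s**2)
n(L) = -153 - 2*L/(L + 4*L**2) (n(L) = -153 - (L + L)/(L + 4*L**2) = -153 - 2*L/(L + 4*L**2))
sqrt(n(26) - 30*(-7785)) = sqrt((-155 - 612*26)/(1 + 4*26) - 30*(-7785)) = sqrt((-155 - 15912)/(1 + 104) + 233550) = sqrt(-16067/105 + 233550) = sqrt(24506683/105) = sqrt(2573201715)/105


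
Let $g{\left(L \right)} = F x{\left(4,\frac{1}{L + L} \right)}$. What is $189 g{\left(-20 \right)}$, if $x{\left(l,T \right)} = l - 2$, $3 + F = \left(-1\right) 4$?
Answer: $-2646$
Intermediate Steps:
$F = -7$ ($F = -3 - 4 = -7$)
$x{\left(l,T \right)} = -2 + l$
$g{\left(L \right)} = -14$ ($g{\left(L \right)} = - 7 \left(-2 + 4\right) = \left(-7\right) 2 = -14$)
$189 g{\left(-20 \right)} = 189 \left(-14\right) = -2646$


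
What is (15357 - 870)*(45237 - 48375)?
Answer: -45460206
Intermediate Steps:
(15357 - 870)*(45237 - 48375) = 14487*(-3138) = -45460206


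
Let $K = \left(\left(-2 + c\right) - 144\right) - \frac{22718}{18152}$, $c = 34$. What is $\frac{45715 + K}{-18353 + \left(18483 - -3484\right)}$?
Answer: $\frac{413881469}{32800664} \approx 12.618$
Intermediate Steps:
$K = - \frac{1027871}{9076}$ ($K = \left(\left(-2 + 34\right) - 144\right) - \frac{22718}{18152} = \left(32 - 144\right) - 22718 \cdot \frac{1}{18152} = -112 - \frac{11359}{9076} = - \frac{1027871}{9076} \approx -113.25$)
$\frac{45715 + K}{-18353 + \left(18483 - -3484\right)} = \frac{45715 - \frac{1027871}{9076}}{-18353 + \left(18483 - -3484\right)} = \frac{413881469}{9076 \left(-18353 + \left(18483 + 3484\right)\right)} = \frac{413881469}{9076 \left(-18353 + 21967\right)} = \frac{413881469}{9076 \cdot 3614} = \frac{413881469}{9076} \cdot \frac{1}{3614} = \frac{413881469}{32800664}$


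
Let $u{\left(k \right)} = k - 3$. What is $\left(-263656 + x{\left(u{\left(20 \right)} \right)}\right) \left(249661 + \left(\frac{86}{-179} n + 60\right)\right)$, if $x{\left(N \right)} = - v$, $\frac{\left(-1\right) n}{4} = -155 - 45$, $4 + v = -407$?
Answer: $- \frac{11748955775455}{179} \approx -6.5637 \cdot 10^{10}$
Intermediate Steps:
$v = -411$ ($v = -4 - 407 = -411$)
$u{\left(k \right)} = -3 + k$
$n = 800$ ($n = - 4 \left(-155 - 45\right) = \left(-4\right) \left(-200\right) = 800$)
$x{\left(N \right)} = 411$ ($x{\left(N \right)} = \left(-1\right) \left(-411\right) = 411$)
$\left(-263656 + x{\left(u{\left(20 \right)} \right)}\right) \left(249661 + \left(\frac{86}{-179} n + 60\right)\right) = \left(-263656 + 411\right) \left(249661 + \left(\frac{86}{-179} \cdot 800 + 60\right)\right) = - 263245 \left(249661 + \left(86 \left(- \frac{1}{179}\right) 800 + 60\right)\right) = - 263245 \left(249661 + \left(\left(- \frac{86}{179}\right) 800 + 60\right)\right) = - 263245 \left(249661 + \left(- \frac{68800}{179} + 60\right)\right) = - 263245 \left(249661 - \frac{58060}{179}\right) = \left(-263245\right) \frac{44631259}{179} = - \frac{11748955775455}{179}$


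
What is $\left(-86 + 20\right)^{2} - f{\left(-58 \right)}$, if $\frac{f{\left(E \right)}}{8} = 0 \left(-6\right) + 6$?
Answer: $4308$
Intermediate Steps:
$f{\left(E \right)} = 48$ ($f{\left(E \right)} = 8 \left(0 \left(-6\right) + 6\right) = 8 \left(0 + 6\right) = 8 \cdot 6 = 48$)
$\left(-86 + 20\right)^{2} - f{\left(-58 \right)} = \left(-86 + 20\right)^{2} - 48 = \left(-66\right)^{2} - 48 = 4356 - 48 = 4308$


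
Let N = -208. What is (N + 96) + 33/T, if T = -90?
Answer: -3371/30 ≈ -112.37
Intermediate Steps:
(N + 96) + 33/T = (-208 + 96) + 33/(-90) = -112 + 33*(-1/90) = -112 - 11/30 = -3371/30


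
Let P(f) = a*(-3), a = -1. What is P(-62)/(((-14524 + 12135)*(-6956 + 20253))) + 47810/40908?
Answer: 108482701429/92821809426 ≈ 1.1687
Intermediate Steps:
P(f) = 3 (P(f) = -1*(-3) = 3)
P(-62)/(((-14524 + 12135)*(-6956 + 20253))) + 47810/40908 = 3/(((-14524 + 12135)*(-6956 + 20253))) + 47810/40908 = 3/((-2389*13297)) + 47810*(1/40908) = 3/(-31766533) + 3415/2922 = 3*(-1/31766533) + 3415/2922 = -3/31766533 + 3415/2922 = 108482701429/92821809426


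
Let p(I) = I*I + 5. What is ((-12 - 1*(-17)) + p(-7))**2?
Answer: 3481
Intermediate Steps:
p(I) = 5 + I**2 (p(I) = I**2 + 5 = 5 + I**2)
((-12 - 1*(-17)) + p(-7))**2 = ((-12 - 1*(-17)) + (5 + (-7)**2))**2 = ((-12 + 17) + (5 + 49))**2 = (5 + 54)**2 = 59**2 = 3481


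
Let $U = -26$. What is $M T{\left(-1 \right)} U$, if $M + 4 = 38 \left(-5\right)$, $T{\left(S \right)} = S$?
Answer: $-5044$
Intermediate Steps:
$M = -194$ ($M = -4 + 38 \left(-5\right) = -4 - 190 = -194$)
$M T{\left(-1 \right)} U = \left(-194\right) \left(-1\right) \left(-26\right) = 194 \left(-26\right) = -5044$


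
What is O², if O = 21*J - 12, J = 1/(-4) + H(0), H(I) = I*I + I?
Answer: 4761/16 ≈ 297.56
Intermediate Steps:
H(I) = I + I² (H(I) = I² + I = I + I²)
J = -¼ (J = 1/(-4) + 0*(1 + 0) = -¼ + 0*1 = -¼ + 0 = -¼ ≈ -0.25000)
O = -69/4 (O = 21*(-¼) - 12 = -21/4 - 12 = -69/4 ≈ -17.250)
O² = (-69/4)² = 4761/16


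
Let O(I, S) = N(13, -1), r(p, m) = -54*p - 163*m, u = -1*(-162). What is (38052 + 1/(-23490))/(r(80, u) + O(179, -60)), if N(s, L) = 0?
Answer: -893841479/721753740 ≈ -1.2384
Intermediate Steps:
u = 162
r(p, m) = -163*m - 54*p
O(I, S) = 0
(38052 + 1/(-23490))/(r(80, u) + O(179, -60)) = (38052 + 1/(-23490))/((-163*162 - 54*80) + 0) = (38052 - 1/23490)/((-26406 - 4320) + 0) = 893841479/(23490*(-30726 + 0)) = (893841479/23490)/(-30726) = (893841479/23490)*(-1/30726) = -893841479/721753740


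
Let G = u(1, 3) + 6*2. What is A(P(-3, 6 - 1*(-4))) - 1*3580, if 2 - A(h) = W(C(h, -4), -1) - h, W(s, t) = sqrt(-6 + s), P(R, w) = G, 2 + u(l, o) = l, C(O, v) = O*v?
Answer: -3567 - 5*I*sqrt(2) ≈ -3567.0 - 7.0711*I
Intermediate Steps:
u(l, o) = -2 + l
G = 11 (G = (-2 + 1) + 6*2 = -1 + 12 = 11)
P(R, w) = 11
A(h) = 2 + h - sqrt(-6 - 4*h) (A(h) = 2 - (sqrt(-6 + h*(-4)) - h) = 2 - (sqrt(-6 - 4*h) - h) = 2 + (h - sqrt(-6 - 4*h)) = 2 + h - sqrt(-6 - 4*h))
A(P(-3, 6 - 1*(-4))) - 1*3580 = (2 + 11 - sqrt(-6 - 4*11)) - 1*3580 = (2 + 11 - sqrt(-6 - 44)) - 3580 = (2 + 11 - sqrt(-50)) - 3580 = (2 + 11 - 5*I*sqrt(2)) - 3580 = (13 - 5*I*sqrt(2)) - 3580 = -3567 - 5*I*sqrt(2)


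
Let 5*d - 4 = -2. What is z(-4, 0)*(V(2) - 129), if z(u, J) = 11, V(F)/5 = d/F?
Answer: -1408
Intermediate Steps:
d = ⅖ (d = ⅘ + (⅕)*(-2) = ⅘ - ⅖ = ⅖ ≈ 0.40000)
V(F) = 2/F (V(F) = 5*(2/(5*F)) = 2/F)
z(-4, 0)*(V(2) - 129) = 11*(2/2 - 129) = 11*(2*(½) - 129) = 11*(1 - 129) = 11*(-128) = -1408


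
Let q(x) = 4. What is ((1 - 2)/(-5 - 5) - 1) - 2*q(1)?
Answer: -89/10 ≈ -8.9000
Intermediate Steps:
((1 - 2)/(-5 - 5) - 1) - 2*q(1) = ((1 - 2)/(-5 - 5) - 1) - 2*4 = (-1/(-10) - 1) - 8 = (-1*(-⅒) - 1) - 8 = (⅒ - 1) - 8 = -9/10 - 8 = -89/10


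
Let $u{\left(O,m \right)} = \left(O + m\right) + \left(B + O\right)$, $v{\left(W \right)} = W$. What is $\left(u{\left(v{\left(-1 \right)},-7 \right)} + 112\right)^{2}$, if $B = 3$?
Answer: $11236$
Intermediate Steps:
$u{\left(O,m \right)} = 3 + m + 2 O$ ($u{\left(O,m \right)} = \left(O + m\right) + \left(3 + O\right) = 3 + m + 2 O$)
$\left(u{\left(v{\left(-1 \right)},-7 \right)} + 112\right)^{2} = \left(\left(3 - 7 + 2 \left(-1\right)\right) + 112\right)^{2} = \left(\left(3 - 7 - 2\right) + 112\right)^{2} = \left(-6 + 112\right)^{2} = 106^{2} = 11236$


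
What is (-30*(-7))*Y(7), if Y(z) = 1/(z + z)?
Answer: 15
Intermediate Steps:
Y(z) = 1/(2*z)
(-30*(-7))*Y(7) = (-30*(-7))*((1/2)/7) = 210*((1/2)*(1/7)) = 210*(1/14) = 15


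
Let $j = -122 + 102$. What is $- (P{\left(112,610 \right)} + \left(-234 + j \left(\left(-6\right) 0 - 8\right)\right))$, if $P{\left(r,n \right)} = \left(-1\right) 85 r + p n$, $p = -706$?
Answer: $440254$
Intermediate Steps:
$P{\left(r,n \right)} = - 706 n - 85 r$ ($P{\left(r,n \right)} = \left(-1\right) 85 r - 706 n = - 85 r - 706 n = - 706 n - 85 r$)
$j = -20$
$- (P{\left(112,610 \right)} + \left(-234 + j \left(\left(-6\right) 0 - 8\right)\right)) = - (\left(\left(-706\right) 610 - 9520\right) - \left(234 + 20 \left(\left(-6\right) 0 - 8\right)\right)) = - (\left(-430660 - 9520\right) - \left(234 + 20 \left(0 - 8\right)\right)) = - (-440180 - 74) = \left(-1\right) \left(-440254\right) = 440254$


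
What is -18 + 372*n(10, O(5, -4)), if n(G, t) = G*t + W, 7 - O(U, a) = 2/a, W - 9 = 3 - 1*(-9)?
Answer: 35694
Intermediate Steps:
W = 21 (W = 9 + (3 - 1*(-9)) = 9 + (3 + 9) = 9 + 12 = 21)
O(U, a) = 7 - 2/a
n(G, t) = 21 + G*t (n(G, t) = G*t + 21 = 21 + G*t)
-18 + 372*n(10, O(5, -4)) = -18 + 372*(21 + 10*(7 - 2/(-4))) = -18 + 372*(21 + 10*(7 - 2*(-¼))) = -18 + 372*(21 + 10*(7 + ½)) = -18 + 372*(21 + 10*(15/2)) = -18 + 372*(21 + 75) = -18 + 372*96 = -18 + 35712 = 35694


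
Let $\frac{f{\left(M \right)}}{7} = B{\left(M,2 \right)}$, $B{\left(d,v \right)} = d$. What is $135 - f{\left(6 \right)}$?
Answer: $93$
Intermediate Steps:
$f{\left(M \right)} = 7 M$
$135 - f{\left(6 \right)} = 135 - 7 \cdot 6 = 135 - 42 = 93$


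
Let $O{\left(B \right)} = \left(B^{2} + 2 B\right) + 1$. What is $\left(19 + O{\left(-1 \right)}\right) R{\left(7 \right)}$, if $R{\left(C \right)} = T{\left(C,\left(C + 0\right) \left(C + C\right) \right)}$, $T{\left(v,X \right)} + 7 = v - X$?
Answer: $-1862$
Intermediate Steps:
$T{\left(v,X \right)} = -7 + v - X$ ($T{\left(v,X \right)} = -7 - \left(X - v\right) = -7 + v - X$)
$O{\left(B \right)} = 1 + B^{2} + 2 B$
$R{\left(C \right)} = -7 + C - 2 C^{2}$ ($R{\left(C \right)} = -7 + C - \left(C + 0\right) \left(C + C\right) = -7 + C - C 2 C = -7 + C - 2 C^{2}$)
$\left(19 + O{\left(-1 \right)}\right) R{\left(7 \right)} = \left(19 + \left(1 + \left(-1\right)^{2} + 2 \left(-1\right)\right)\right) \left(-7 + 7 - 2 \cdot 7^{2}\right) = \left(19 + \left(1 + 1 - 2\right)\right) \left(-7 + 7 - 98\right) = \left(19 + 0\right) \left(-7 + 7 - 98\right) = 19 \left(-98\right) = -1862$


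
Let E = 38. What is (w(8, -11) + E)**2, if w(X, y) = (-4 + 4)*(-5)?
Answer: 1444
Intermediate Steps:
w(X, y) = 0 (w(X, y) = 0*(-5) = 0)
(w(8, -11) + E)**2 = (0 + 38)**2 = 38**2 = 1444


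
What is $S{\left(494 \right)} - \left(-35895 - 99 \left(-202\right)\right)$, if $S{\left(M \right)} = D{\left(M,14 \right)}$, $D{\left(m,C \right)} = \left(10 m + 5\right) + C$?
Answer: $20856$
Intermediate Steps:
$D{\left(m,C \right)} = 5 + C + 10 m$ ($D{\left(m,C \right)} = \left(5 + 10 m\right) + C = 5 + C + 10 m$)
$S{\left(M \right)} = 19 + 10 M$ ($S{\left(M \right)} = 5 + 14 + 10 M = 19 + 10 M$)
$S{\left(494 \right)} - \left(-35895 - 99 \left(-202\right)\right) = \left(19 + 10 \cdot 494\right) - \left(-35895 - 99 \left(-202\right)\right) = \left(19 + 4940\right) - \left(-35895 - -19998\right) = 4959 - \left(-35895 + 19998\right) = 4959 - -15897 = 4959 + 15897 = 20856$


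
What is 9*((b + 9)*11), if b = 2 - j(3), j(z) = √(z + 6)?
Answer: 792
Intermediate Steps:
j(z) = √(6 + z)
b = -1 (b = 2 - √(6 + 3) = 2 - √9 = 2 - 1*3 = 2 - 3 = -1)
9*((b + 9)*11) = 9*((-1 + 9)*11) = 9*(8*11) = 9*88 = 792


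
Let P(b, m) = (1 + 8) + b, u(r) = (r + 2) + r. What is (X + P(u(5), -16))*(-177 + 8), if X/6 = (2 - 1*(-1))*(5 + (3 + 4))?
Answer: -40053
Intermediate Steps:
u(r) = 2 + 2*r (u(r) = (2 + r) + r = 2 + 2*r)
P(b, m) = 9 + b
X = 216 (X = 6*((2 - 1*(-1))*(5 + (3 + 4))) = 6*((2 + 1)*(5 + 7)) = 6*(3*12) = 6*36 = 216)
(X + P(u(5), -16))*(-177 + 8) = (216 + (9 + (2 + 2*5)))*(-177 + 8) = (216 + (9 + (2 + 10)))*(-169) = (216 + (9 + 12))*(-169) = (216 + 21)*(-169) = 237*(-169) = -40053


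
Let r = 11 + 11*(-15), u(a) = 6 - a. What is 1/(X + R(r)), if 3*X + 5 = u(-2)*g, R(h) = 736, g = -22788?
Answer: -3/180101 ≈ -1.6657e-5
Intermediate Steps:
r = -154 (r = 11 - 165 = -154)
X = -182309/3 (X = -5/3 + ((6 - 1*(-2))*(-22788))/3 = -5/3 + ((6 + 2)*(-22788))/3 = -5/3 + (8*(-22788))/3 = -5/3 + (⅓)*(-182304) = -5/3 - 60768 = -182309/3 ≈ -60770.)
1/(X + R(r)) = 1/(-182309/3 + 736) = 1/(-180101/3) = -3/180101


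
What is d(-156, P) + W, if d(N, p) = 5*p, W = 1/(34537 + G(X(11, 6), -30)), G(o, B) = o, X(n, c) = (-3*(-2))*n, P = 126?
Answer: 21799891/34603 ≈ 630.00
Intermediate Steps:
X(n, c) = 6*n
W = 1/34603 (W = 1/(34537 + 6*11) = 1/(34537 + 66) = 1/34603 ≈ 2.8899e-5)
d(-156, P) + W = 5*126 + 1/34603 = 630 + 1/34603 = 21799891/34603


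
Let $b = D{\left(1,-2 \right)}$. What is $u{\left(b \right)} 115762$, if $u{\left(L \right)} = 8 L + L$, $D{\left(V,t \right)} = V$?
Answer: $1041858$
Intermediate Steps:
$b = 1$
$u{\left(L \right)} = 9 L$
$u{\left(b \right)} 115762 = 9 \cdot 1 \cdot 115762 = 9 \cdot 115762 = 1041858$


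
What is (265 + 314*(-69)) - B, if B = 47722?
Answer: -69123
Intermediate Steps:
(265 + 314*(-69)) - B = (265 + 314*(-69)) - 1*47722 = (265 - 21666) - 47722 = -21401 - 47722 = -69123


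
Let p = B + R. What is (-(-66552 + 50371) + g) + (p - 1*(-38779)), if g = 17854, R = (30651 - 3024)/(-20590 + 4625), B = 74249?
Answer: 2347833168/15965 ≈ 1.4706e+5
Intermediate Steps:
R = -27627/15965 (R = 27627/(-15965) = 27627*(-1/15965) = -27627/15965 ≈ -1.7305)
p = 1185357658/15965 (p = 74249 - 27627/15965 = 1185357658/15965 ≈ 74247.)
(-(-66552 + 50371) + g) + (p - 1*(-38779)) = (-(-66552 + 50371) + 17854) + (1185357658/15965 - 1*(-38779)) = (-1*(-16181) + 17854) + (1185357658/15965 + 38779) = (16181 + 17854) + 1804464393/15965 = 34035 + 1804464393/15965 = 2347833168/15965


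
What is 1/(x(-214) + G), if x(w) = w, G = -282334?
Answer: -1/282548 ≈ -3.5392e-6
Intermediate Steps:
1/(x(-214) + G) = 1/(-214 - 282334) = 1/(-282548) = -1/282548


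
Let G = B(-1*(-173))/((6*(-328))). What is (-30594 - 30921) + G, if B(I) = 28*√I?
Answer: -61515 - 7*√173/492 ≈ -61515.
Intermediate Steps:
G = -7*√173/492 (G = (28*√(-1*(-173)))/((6*(-328))) = (28*√173)/(-1968) = (28*√173)*(-1/1968) = -7*√173/492 ≈ -0.18714)
(-30594 - 30921) + G = (-30594 - 30921) - 7*√173/492 = -61515 - 7*√173/492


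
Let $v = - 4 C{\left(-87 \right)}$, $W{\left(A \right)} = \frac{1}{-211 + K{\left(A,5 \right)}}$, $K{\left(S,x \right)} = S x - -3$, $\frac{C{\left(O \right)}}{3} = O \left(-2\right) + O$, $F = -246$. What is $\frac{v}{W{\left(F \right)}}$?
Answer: $1501272$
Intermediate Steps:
$C{\left(O \right)} = - 3 O$ ($C{\left(O \right)} = 3 \left(O \left(-2\right) + O\right) = 3 \left(- 2 O + O\right) = 3 \left(- O\right) = - 3 O$)
$K{\left(S,x \right)} = 3 + S x$ ($K{\left(S,x \right)} = S x + 3 = 3 + S x$)
$W{\left(A \right)} = \frac{1}{-208 + 5 A}$ ($W{\left(A \right)} = \frac{1}{-211 + \left(3 + A 5\right)} = \frac{1}{-211 + \left(3 + 5 A\right)} = \frac{1}{-208 + 5 A}$)
$v = -1044$ ($v = - 4 \left(\left(-3\right) \left(-87\right)\right) = \left(-4\right) 261 = -1044$)
$\frac{v}{W{\left(F \right)}} = - \frac{1044}{\frac{1}{-208 + 5 \left(-246\right)}} = - \frac{1044}{\frac{1}{-208 - 1230}} = - \frac{1044}{\frac{1}{-1438}} = - \frac{1044}{- \frac{1}{1438}} = \left(-1044\right) \left(-1438\right) = 1501272$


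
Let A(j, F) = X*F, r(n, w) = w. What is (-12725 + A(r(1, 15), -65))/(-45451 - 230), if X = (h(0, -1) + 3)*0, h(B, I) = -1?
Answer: 12725/45681 ≈ 0.27856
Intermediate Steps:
X = 0 (X = (-1 + 3)*0 = 2*0 = 0)
A(j, F) = 0 (A(j, F) = 0*F = 0)
(-12725 + A(r(1, 15), -65))/(-45451 - 230) = (-12725 + 0)/(-45451 - 230) = -12725/(-45681) = -12725*(-1/45681) = 12725/45681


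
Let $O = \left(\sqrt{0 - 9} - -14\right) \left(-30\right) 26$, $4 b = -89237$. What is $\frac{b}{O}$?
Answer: $\frac{624659}{319800} - \frac{89237 i}{213200} \approx 1.9533 - 0.41856 i$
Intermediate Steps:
$b = - \frac{89237}{4}$ ($b = \frac{1}{4} \left(-89237\right) = - \frac{89237}{4} \approx -22309.0$)
$O = -10920 - 2340 i$ ($O = \left(\sqrt{-9} + 14\right) \left(-30\right) 26 = \left(3 i + 14\right) \left(-30\right) 26 = \left(14 + 3 i\right) \left(-30\right) 26 = \left(-420 - 90 i\right) 26 = -10920 - 2340 i \approx -10920.0 - 2340.0 i$)
$\frac{b}{O} = - \frac{89237}{4 \left(-10920 - 2340 i\right)} = - \frac{89237 \frac{-10920 + 2340 i}{124722000}}{4} = - \frac{89237 \left(-10920 + 2340 i\right)}{498888000}$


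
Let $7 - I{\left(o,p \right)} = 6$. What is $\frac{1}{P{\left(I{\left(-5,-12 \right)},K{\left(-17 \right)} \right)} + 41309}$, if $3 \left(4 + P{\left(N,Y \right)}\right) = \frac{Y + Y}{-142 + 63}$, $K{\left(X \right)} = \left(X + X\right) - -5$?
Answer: $\frac{237}{9789343} \approx 2.421 \cdot 10^{-5}$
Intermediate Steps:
$I{\left(o,p \right)} = 1$ ($I{\left(o,p \right)} = 7 - 6 = 1$)
$K{\left(X \right)} = 5 + 2 X$ ($K{\left(X \right)} = 2 X + 5 = 5 + 2 X$)
$P{\left(N,Y \right)} = -4 - \frac{2 Y}{237}$ ($P{\left(N,Y \right)} = -4 + \frac{\left(Y + Y\right) \frac{1}{-142 + 63}}{3} = -4 + \frac{2 Y \frac{1}{-79}}{3} = -4 + \frac{2 Y \left(- \frac{1}{79}\right)}{3} = -4 + \frac{\left(- \frac{2}{79}\right) Y}{3} = -4 - \frac{2 Y}{237}$)
$\frac{1}{P{\left(I{\left(-5,-12 \right)},K{\left(-17 \right)} \right)} + 41309} = \frac{1}{\left(-4 - \frac{2 \left(5 + 2 \left(-17\right)\right)}{237}\right) + 41309} = \frac{1}{\left(-4 - \frac{2 \left(5 - 34\right)}{237}\right) + 41309} = \frac{1}{\left(-4 - - \frac{58}{237}\right) + 41309} = \frac{1}{\left(-4 + \frac{58}{237}\right) + 41309} = \frac{1}{- \frac{890}{237} + 41309} = \frac{1}{\frac{9789343}{237}} = \frac{237}{9789343}$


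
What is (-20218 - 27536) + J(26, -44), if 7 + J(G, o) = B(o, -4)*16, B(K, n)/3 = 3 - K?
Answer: -45505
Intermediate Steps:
B(K, n) = 9 - 3*K (B(K, n) = 3*(3 - K) = 9 - 3*K)
J(G, o) = 137 - 48*o (J(G, o) = -7 + (9 - 3*o)*16 = -7 + (144 - 48*o) = 137 - 48*o)
(-20218 - 27536) + J(26, -44) = (-20218 - 27536) + (137 - 48*(-44)) = -47754 + (137 + 2112) = -47754 + 2249 = -45505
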